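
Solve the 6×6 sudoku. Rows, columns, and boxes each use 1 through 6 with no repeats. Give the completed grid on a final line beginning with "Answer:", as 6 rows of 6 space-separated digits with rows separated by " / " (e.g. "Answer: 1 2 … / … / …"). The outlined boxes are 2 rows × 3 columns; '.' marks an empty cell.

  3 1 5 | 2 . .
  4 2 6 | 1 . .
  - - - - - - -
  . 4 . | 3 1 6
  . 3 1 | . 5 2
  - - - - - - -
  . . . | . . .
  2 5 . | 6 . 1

Step 1. [r2c5∈{3}] r2c5 has the single candidate 3. So r2c5=3.
Step 2. [r6c5∈{4}] only 4 remains possible at r6c5. So r6c5=4.
Step 3. [r5c6∈{3,5}] 3 has one home in col 6: r5c6 ⇒ r5c6=3.
Step 4. [r5c1∈{1,6}] row 5 places 1 nowhere but r5c1. So r5c1=1.
Step 5. [r5c3∈{4}] only 4 remains possible at r5c3 ⇒ r5c3=4.
Step 6. [r1c6∈{4}] only 4 remains possible at r1c6 ⇒ r1c6=4.
Step 7. [r1c5∈{6}] r1c5's peers cover all but 6, so r1c5=6.
Step 8. [r3c3∈{2}] only 2 remains possible at r3c3. So r3c3=2.
Step 9. [r4c4∈{4}] nothing but 4 survives at r4c4, so r4c4=4.
Step 10. [r5c2∈{6}] nothing but 6 survives at r5c2. So r5c2=6.
Step 11. [r3c1∈{5}] r3c1 has the single candidate 5, so r3c1=5.
Step 12. [r2c6∈{5}] r2c6 is down to just 5, so r2c6=5.
Step 13. [r4c1∈{6}] nothing but 6 survives at r4c1 ⇒ r4c1=6.
Step 14. [r5c5∈{2}] r5c5 has the single candidate 2. So r5c5=2.
Step 15. [r6c3∈{3}] nothing but 3 survives at r6c3, so r6c3=3.
Step 16. [r5c4∈{5}] r5c4 is down to just 5, so r5c4=5.

Answer: 3 1 5 2 6 4 / 4 2 6 1 3 5 / 5 4 2 3 1 6 / 6 3 1 4 5 2 / 1 6 4 5 2 3 / 2 5 3 6 4 1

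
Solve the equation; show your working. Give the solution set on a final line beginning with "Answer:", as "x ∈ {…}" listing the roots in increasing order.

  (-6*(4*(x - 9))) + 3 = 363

Step 1. [(-6*(4*(x - 9))) + 3 = 363] +3 is outermost — subtract 3 both sides. So sub: -6*(4*(x - 9)) = 360.
Step 2. [-6*(4*(x - 9)) = 360] -6 out front; divide by -6, so div: 4*(x - 9) = -60.
Step 3. [4*(x - 9) = -60] 4·(inner) — divide through by 4, so div: x - 9 = -15.
Step 4. [x - 9 = -15] peel the -9: add 9 from each side. So sub: x = -6.

Answer: x ∈ {-6}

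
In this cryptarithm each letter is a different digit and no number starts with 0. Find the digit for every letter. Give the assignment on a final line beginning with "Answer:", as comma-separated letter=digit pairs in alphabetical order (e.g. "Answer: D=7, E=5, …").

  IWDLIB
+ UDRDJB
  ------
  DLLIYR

Step 1. [col 1: B + B ≡ R (mod 10)] B=5 is one option consistent with column 1 (B + B ≡ R (mod 10), carry-in 0) — take it. So B=5.
Step 2. [col 1: B + B ≡ R (mod 10)] in column 1 we have B+B≡R with carry-in 0; given B=5 and digits 5 already taken and all letters distinct, that pins R to 0 ⇒ R=0.
Step 3. [col 2: I + J ≡ Y (mod 10)] several values work for J in column 2 (I + J ≡ Y (mod 10), carry-in 1); try J=8, so J=8.
Step 4. [col 2: I + J ≡ Y (mod 10)] column 2 (I + J ≡ Y (mod 10), carry-in 1) doesn't pin Y yet; pick Y=3 and continue, so Y=3.
Step 5. [col 2: I + J ≡ Y (mod 10)] column 2 reads I+J+carry(1)=Y with J=8, Y=3; with digits 0,3,5,8 already taken and all letters distinct, the only value for I is 4, so I=4.
Step 6. [col 3: L + D ≡ I (mod 10)] D=6 is one option consistent with column 3 (L + D ≡ I (mod 10), carry-in 1) — take it ⇒ D=6.
Step 7. [col 3: L + D ≡ I (mod 10)] in column 3 we have L+D≡I with carry-in 1; given D=6, I=4 and digits 0,3,4,5,6,8 already taken and all letters distinct, that pins L to 7 ⇒ L=7.
Step 8. [col 5: W + D ≡ L (mod 10)] column 5 reads W+D+carry(0)=L with D=6, L=7; with digits 0,3,4,5,6,7,8 already taken and all letters distinct, the only value for W is 1. So W=1.
Step 9. [col 6: I + U ≡ D (mod 10)] in column 6 we have I+U≡D with carry-in 0; given I=4, D=6 and digits 0,1,3,4,5,6,7,8 already taken and all letters distinct, that pins U to 2, so U=2.

Answer: B=5, D=6, I=4, J=8, L=7, R=0, U=2, W=1, Y=3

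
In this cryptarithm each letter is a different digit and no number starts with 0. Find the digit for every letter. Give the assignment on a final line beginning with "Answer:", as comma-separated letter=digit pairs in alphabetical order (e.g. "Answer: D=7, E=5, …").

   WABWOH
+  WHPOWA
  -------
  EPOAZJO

Step 1. [col 1: H + A ≡ O (mod 10)] several values work for O in column 1 (H + A ≡ O (mod 10), carry-in 0); try O=2 ⇒ O=2.
Step 2. [E] the sum has 7 digits but both addends have 6; that extra leading digit E is the final carry, namely 1, so E=1.
Step 3. [col 1: H + A ≡ O (mod 10)] several values work for H in column 1 (H + A ≡ O (mod 10), carry-in 0); try H=5, so H=5.
Step 4. [col 1: H + A ≡ O (mod 10)] in column 1 we have H+A≡O with carry-in 0; given H=5, O=2 and digits 1,2,5 already taken and all letters distinct, that pins A to 7. So A=7.
Step 5. [col 2: O + W ≡ J (mod 10)] W=6 is one option consistent with column 2 (O + W ≡ J (mod 10), carry-in 1) — take it, so W=6.
Step 6. [col 2: O + W ≡ J (mod 10)] from column 2 (O=2, W=6, carry-in 1, digits 1,2,5,6,7 already taken and all letters distinct): J must equal 9 ⇒ J=9.
Step 7. [col 3: W + O ≡ Z (mod 10)] column 3: given W=6, O=2, carry-in 0, and digits 1,2,5,6,7,9 already taken and all letters distinct, W+O≡Z (mod 10) forces Z=8, so Z=8.
Step 8. [col 4: B + P ≡ A (mod 10)] column 4 (B + P ≡ A (mod 10), carry-in 0) doesn't pin P yet; pick P=3 and continue, so P=3.
Step 9. [col 4: B + P ≡ A (mod 10)] in column 4 we have B+P≡A with carry-in 0; given P=3, A=7 and digits 1,2,3,5,6,7,8,9 already taken and all letters distinct, that pins B to 4 ⇒ B=4.

Answer: A=7, B=4, E=1, H=5, J=9, O=2, P=3, W=6, Z=8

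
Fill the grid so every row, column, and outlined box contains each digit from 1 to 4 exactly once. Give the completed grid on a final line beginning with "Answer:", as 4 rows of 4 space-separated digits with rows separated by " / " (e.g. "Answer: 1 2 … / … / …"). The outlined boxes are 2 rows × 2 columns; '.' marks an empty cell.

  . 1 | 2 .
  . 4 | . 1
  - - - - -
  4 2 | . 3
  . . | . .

Step 1. [r1c1∈{3}] r1c1 has the single candidate 3. So r1c1=3.
Step 2. [r4c3∈{1,4}] in col 3, 4 fits only at r4c3. So r4c3=4.
Step 3. [r4c4∈{2}] nothing but 2 survives at r4c4, so r4c4=2.
Step 4. [r1c4∈{4}] r1c4 has the single candidate 4, so r1c4=4.
Step 5. [r4c1∈{1}] r4c1 has the single candidate 1. So r4c1=1.
Step 6. [r2c1∈{2}] only 2 remains possible at r2c1. So r2c1=2.
Step 7. [r4c2∈{3}] r4c2 has the single candidate 3, so r4c2=3.
Step 8. [r2c3∈{3}] r2c3 has the single candidate 3 ⇒ r2c3=3.
Step 9. [r3c3∈{1}] r3c3 has the single candidate 1 ⇒ r3c3=1.

Answer: 3 1 2 4 / 2 4 3 1 / 4 2 1 3 / 1 3 4 2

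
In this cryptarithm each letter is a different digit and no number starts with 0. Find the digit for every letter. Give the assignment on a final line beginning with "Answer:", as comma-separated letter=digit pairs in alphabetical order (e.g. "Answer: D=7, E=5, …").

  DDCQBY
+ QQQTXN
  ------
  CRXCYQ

Step 1. [col 1: Y + N ≡ Q (mod 10)] several values work for Y in column 1 (Y + N ≡ Q (mod 10), carry-in 0); try Y=2. So Y=2.
Step 2. [col 1: Y + N ≡ Q (mod 10)] column 1 (Y + N ≡ Q (mod 10), carry-in 0) doesn't pin Q yet; pick Q=6 and continue ⇒ Q=6.
Step 3. [col 1: Y + N ≡ Q (mod 10)] from column 1 (Y=2, Q=6, carry-in 0, digits 2,6 already taken and all letters distinct): N must equal 4 ⇒ N=4.
Step 4. [col 2: B + X ≡ Y (mod 10)] no forcing yet in column 2 (carry-in 0); X=3 is free and consistent — try it, so X=3.
Step 5. [col 2: B + X ≡ Y (mod 10)] from column 2 (X=3, Y=2, carry-in 0, digits 2,3,4,6 already taken and all letters distinct): B must equal 9, so B=9.
Step 6. [col 3: Q + T ≡ C (mod 10)] C=7 is one option consistent with column 3 (Q + T ≡ C (mod 10), carry-in 1) — take it ⇒ C=7.
Step 7. [col 3: Q + T ≡ C (mod 10)] from column 3 (Q=6, C=7, carry-in 1, digits 2,3,4,6,7,9 already taken and all letters distinct): T must equal 0, so T=0.
Step 8. [col 5: D + Q ≡ R (mod 10)] no forcing yet in column 5 (carry-in 1); R=8 is free and consistent — try it. So R=8.
Step 9. [col 5: D + Q ≡ R (mod 10)] column 5 reads D+Q+carry(1)=R with Q=6, R=8; with digits 0,2,3,4,6,7,8,9 already taken and all letters distinct, the only value for D is 1, so D=1.

Answer: B=9, C=7, D=1, N=4, Q=6, R=8, T=0, X=3, Y=2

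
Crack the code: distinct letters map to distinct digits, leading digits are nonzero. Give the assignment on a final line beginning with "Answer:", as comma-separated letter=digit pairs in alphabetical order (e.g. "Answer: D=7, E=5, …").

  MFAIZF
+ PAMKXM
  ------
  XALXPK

Step 1. [col 1: F + M ≡ K (mod 10)] column 1 (F + M ≡ K (mod 10), carry-in 0) doesn't pin K yet; pick K=1 and continue ⇒ K=1.
Step 2. [col 1: F + M ≡ K (mod 10)] column 1 (F + M ≡ K (mod 10), carry-in 0) doesn't pin M yet; pick M=2 and continue ⇒ M=2.
Step 3. [col 1: F + M ≡ K (mod 10)] column 1 reads F+M+carry(0)=K with M=2, K=1; with digits 1,2 already taken and all letters distinct, the only value for F is 9 ⇒ F=9.
Step 4. [col 2: Z + X ≡ P (mod 10)] X=7 is one option consistent with column 2 (Z + X ≡ P (mod 10), carry-in 1) — take it, so X=7.
Step 5. [col 2: Z + X ≡ P (mod 10)] no forcing yet in column 2 (carry-in 1); P=4 is free and consistent — try it ⇒ P=4.
Step 6. [col 2: Z + X ≡ P (mod 10)] from column 2 (X=7, P=4, carry-in 1, digits 1,2,4,7,9 already taken and all letters distinct): Z must equal 6 ⇒ Z=6.
Step 7. [col 3: I + K ≡ X (mod 10)] column 3 reads I+K+carry(1)=X with K=1, X=7; with digits 1,2,4,6,7,9 already taken and all letters distinct, the only value for I is 5 ⇒ I=5.
Step 8. [col 4: A + M ≡ L (mod 10)] in column 4 we have A+M≡L with carry-in 0; given M=2 and digits 1,2,4,5,6,7,9 already taken and all letters distinct, that pins A to 8. So A=8.
Step 9. [col 4: A + M ≡ L (mod 10)] column 4: given A=8, M=2, carry-in 0, and digits 1,2,4,5,6,7,8,9 already taken and all letters distinct, A+M≡L (mod 10) forces L=0 ⇒ L=0.

Answer: A=8, F=9, I=5, K=1, L=0, M=2, P=4, X=7, Z=6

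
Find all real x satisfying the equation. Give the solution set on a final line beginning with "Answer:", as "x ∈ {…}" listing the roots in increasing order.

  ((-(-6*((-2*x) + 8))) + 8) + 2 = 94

Step 1. [((-(-6*((-2*x) + 8))) + 8) + 2 = 94] the outer +2 inverts by subtracting 2 ⇒ sub: (-(-6*((-2*x) + 8))) + 8 = 92.
Step 2. [(-(-6*((-2*x) + 8))) + 8 = 92] +8 is outermost — subtract 8 both sides. So sub: -(-6*((-2*x) + 8)) = 84.
Step 3. [-(-6*((-2*x) + 8)) = 84] LHS negated; negate both sides. So neg: -6*((-2*x) + 8) = -84.
Step 4. [-6*((-2*x) + 8) = -84] -6 out front; divide by -6. So div: (-2*x) + 8 = 14.
Step 5. [(-2*x) + 8 = 14] +8 is outermost — subtract 8 both sides. So sub: -2*x = 6.
Step 6. [-2*x = 6] -2·(inner) — divide through by -2. So div: x = -3.

Answer: x ∈ {-3}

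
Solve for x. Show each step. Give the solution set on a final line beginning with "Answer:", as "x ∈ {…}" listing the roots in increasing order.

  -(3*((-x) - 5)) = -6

Step 1. [-(3*((-x) - 5)) = -6] flip signs both sides. So neg: 3*((-x) - 5) = 6.
Step 2. [3*((-x) - 5) = 6] 3 out front; divide by 3 ⇒ div: (-x) - 5 = 2.
Step 3. [(-x) - 5 = 2] peel the -5: add 5 from each side ⇒ sub: -x = 7.
Step 4. [-x = 7] leading − — multiply by −1, so neg: x = -7.

Answer: x ∈ {-7}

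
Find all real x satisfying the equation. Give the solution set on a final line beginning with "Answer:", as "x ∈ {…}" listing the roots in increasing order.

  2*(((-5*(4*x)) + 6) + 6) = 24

Step 1. [2*(((-5*(4*x)) + 6) + 6) = 24] LHS = 2·(…); ÷2 both sides, so div: ((-5*(4*x)) + 6) + 6 = 12.
Step 2. [((-5*(4*x)) + 6) + 6 = 12] subtract 6: x sits inside (… + 6). So sub: (-5*(4*x)) + 6 = 6.
Step 3. [(-5*(4*x)) + 6 = 6] peel the +6: subtract 6 from each side. So sub: -5*(4*x) = 0.
Step 4. [-5*(4*x) = 0] LHS = -5·(…); ÷-5 both sides ⇒ div: 4*x = 0.
Step 5. [4*x = 0] 4 out front; divide by 4 ⇒ div: x = 0.

Answer: x ∈ {0}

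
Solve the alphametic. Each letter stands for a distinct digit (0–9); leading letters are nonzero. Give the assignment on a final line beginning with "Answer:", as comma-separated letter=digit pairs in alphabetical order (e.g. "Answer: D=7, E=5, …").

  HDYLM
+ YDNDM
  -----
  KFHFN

Step 1. [col 1: M + M ≡ N (mod 10)] several values work for M in column 1 (M + M ≡ N (mod 10), carry-in 0); try M=5. So M=5.
Step 2. [col 1: M + M ≡ N (mod 10)] in column 1 we have M+M≡N with carry-in 0; given M=5 and digits 5 already taken and all letters distinct, that pins N to 0, so N=0.
Step 3. [col 2: L + D ≡ F (mod 10)] no forcing yet in column 2 (carry-in 1); F=6 is free and consistent — try it. So F=6.
Step 4. [col 2: L + D ≡ F (mod 10)] L=7 is one option consistent with column 2 (L + D ≡ F (mod 10), carry-in 1) — take it, so L=7.
Step 5. [col 2: L + D ≡ F (mod 10)] from column 2 (L=7, F=6, carry-in 1, digits 0,5,6,7 already taken and all letters distinct): D must equal 8, so D=8.
Step 6. [col 3: Y + N ≡ H (mod 10)] no forcing yet in column 3 (carry-in 1); Y=1 is free and consistent — try it, so Y=1.
Step 7. [col 3: Y + N ≡ H (mod 10)] column 3: given Y=1, N=0, carry-in 1, and digits 0,1,5,6,7,8 already taken and all letters distinct, Y+N≡H (mod 10) forces H=2, so H=2.
Step 8. [col 5: H + Y ≡ K (mod 10)] column 5: given H=2, Y=1, carry-in 1, and digits 0,1,2,5,6,7,8 already taken and all letters distinct, H+Y≡K (mod 10) forces K=4, so K=4.

Answer: D=8, F=6, H=2, K=4, L=7, M=5, N=0, Y=1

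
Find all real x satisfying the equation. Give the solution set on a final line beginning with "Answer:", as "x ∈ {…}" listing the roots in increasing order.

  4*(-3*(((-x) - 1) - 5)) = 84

Step 1. [4*(-3*(((-x) - 1) - 5)) = 84] 4 out front; divide by 4. So div: -3*(((-x) - 1) - 5) = 21.
Step 2. [-3*(((-x) - 1) - 5) = 21] leading coefficient -3: divide by -3. So div: ((-x) - 1) - 5 = -7.
Step 3. [((-x) - 1) - 5 = -7] peel the -5: add 5 from each side, so sub: (-x) - 1 = -2.
Step 4. [(-x) - 1 = -2] 1 comes off first (add 1). So sub: -x = -1.
Step 5. [-x = -1] flip signs both sides ⇒ neg: x = 1.

Answer: x ∈ {1}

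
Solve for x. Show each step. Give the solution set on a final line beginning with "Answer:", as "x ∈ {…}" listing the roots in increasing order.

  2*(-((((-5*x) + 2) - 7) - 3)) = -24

Step 1. [2*(-((((-5*x) + 2) - 7) - 3)) = -24] 2·(inner) — divide through by 2, so div: -((((-5*x) + 2) - 7) - 3) = -12.
Step 2. [-((((-5*x) + 2) - 7) - 3) = -12] flip signs both sides. So neg: (((-5*x) + 2) - 7) - 3 = 12.
Step 3. [(((-5*x) + 2) - 7) - 3 = 12] peel the -3: add 3 from each side, so sub: ((-5*x) + 2) - 7 = 15.
Step 4. [((-5*x) + 2) - 7 = 15] -7 is outermost — add 7 both sides ⇒ sub: (-5*x) + 2 = 22.
Step 5. [(-5*x) + 2 = 22] the outer +2 inverts by subtracting 2. So sub: -5*x = 20.
Step 6. [-5*x = 20] divide by the outer -5. So div: x = -4.

Answer: x ∈ {-4}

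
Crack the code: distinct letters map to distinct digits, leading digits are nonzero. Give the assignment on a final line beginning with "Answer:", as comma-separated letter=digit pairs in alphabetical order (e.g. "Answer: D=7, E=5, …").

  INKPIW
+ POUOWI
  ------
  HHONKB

Step 1. [col 1: W + I ≡ B (mod 10)] column 1 (W + I ≡ B (mod 10), carry-in 0) doesn't pin W yet; pick W=7 and continue, so W=7.
Step 2. [col 1: W + I ≡ B (mod 10)] I=3 is one option consistent with column 1 (W + I ≡ B (mod 10), carry-in 0) — take it ⇒ I=3.
Step 3. [col 1: W + I ≡ B (mod 10)] from column 1 (W=7, I=3, carry-in 0, digits 3,7 already taken and all letters distinct): B must equal 0, so B=0.
Step 4. [col 2: I + W ≡ K (mod 10)] from column 2 (I=3, W=7, carry-in 1, digits 0,3,7 already taken and all letters distinct): K must equal 1, so K=1.
Step 5. [col 3: P + O ≡ N (mod 10)] column 3 (P + O ≡ N (mod 10), carry-in 1) doesn't pin O yet; pick O=6 and continue, so O=6.
Step 6. [col 3: P + O ≡ N (mod 10)] N=2 is one option consistent with column 3 (P + O ≡ N (mod 10), carry-in 1) — take it, so N=2.
Step 7. [col 3: P + O ≡ N (mod 10)] from column 3 (O=6, N=2, carry-in 1, digits 0,1,2,3,6,7 already taken and all letters distinct): P must equal 5. So P=5.
Step 8. [col 4: K + U ≡ O (mod 10)] column 4 reads K+U+carry(1)=O with K=1, O=6; with digits 0,1,2,3,5,6,7 already taken and all letters distinct, the only value for U is 4 ⇒ U=4.
Step 9. [col 5: N + O ≡ H (mod 10)] from column 5 (N=2, O=6, carry-in 0, digits 0,1,2,3,4,5,6,7 already taken and all letters distinct): H must equal 8 ⇒ H=8.

Answer: B=0, H=8, I=3, K=1, N=2, O=6, P=5, U=4, W=7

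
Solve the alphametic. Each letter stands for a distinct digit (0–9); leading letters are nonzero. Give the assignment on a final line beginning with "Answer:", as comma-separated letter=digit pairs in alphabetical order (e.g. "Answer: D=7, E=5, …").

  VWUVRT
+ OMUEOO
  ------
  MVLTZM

Step 1. [col 1: T + O ≡ M (mod 10)] column 1 (T + O ≡ M (mod 10), carry-in 0) doesn't pin M yet; pick M=7 and continue. So M=7.
Step 2. [col 1: T + O ≡ M (mod 10)] column 1 (T + O ≡ M (mod 10), carry-in 0) doesn't pin T yet; pick T=2 and continue. So T=2.
Step 3. [col 1: T + O ≡ M (mod 10)] column 1 reads T+O+carry(0)=M with T=2, M=7; with digits 2,7 already taken and all letters distinct, the only value for O is 5 ⇒ O=5.
Step 4. [col 2: R + O ≡ Z (mod 10)] no forcing yet in column 2 (carry-in 0); Z=4 is free and consistent — try it ⇒ Z=4.
Step 5. [col 2: R + O ≡ Z (mod 10)] from column 2 (O=5, Z=4, carry-in 0, digits 2,4,5,7 already taken and all letters distinct): R must equal 9. So R=9.
Step 6. [col 3: V + E ≡ T (mod 10)] several values work for E in column 3 (V + E ≡ T (mod 10), carry-in 1); try E=0 ⇒ E=0.
Step 7. [col 3: V + E ≡ T (mod 10)] column 3 reads V+E+carry(1)=T with E=0, T=2; with digits 0,2,4,5,7,9 already taken and all letters distinct, the only value for V is 1, so V=1.
Step 8. [col 4: U + U ≡ L (mod 10)] in column 4 we have U+U≡L with carry-in 0; given nothing yet and digits 0,1,2,4,5,7,9 already taken and all letters distinct, that pins L to 6. So L=6.
Step 9. [col 4: U + U ≡ L (mod 10)] no forcing yet in column 4 (carry-in 0); U=8 is free and consistent — try it. So U=8.
Step 10. [col 5: W + M ≡ V (mod 10)] from column 5 (M=7, V=1, carry-in 1, digits 0,1,2,4,5,6,7,8,9 already taken and all letters distinct): W must equal 3. So W=3.

Answer: E=0, L=6, M=7, O=5, R=9, T=2, U=8, V=1, W=3, Z=4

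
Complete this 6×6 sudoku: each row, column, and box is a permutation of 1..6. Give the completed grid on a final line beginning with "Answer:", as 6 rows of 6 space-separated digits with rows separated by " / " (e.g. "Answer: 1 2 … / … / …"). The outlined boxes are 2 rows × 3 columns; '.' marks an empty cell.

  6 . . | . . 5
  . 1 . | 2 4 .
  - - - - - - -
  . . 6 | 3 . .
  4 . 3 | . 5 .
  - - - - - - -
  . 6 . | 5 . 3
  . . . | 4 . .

Step 1. [r3c1∈{1,2,5}] box 3 places 1 nowhere but r3c1 ⇒ r3c1=1.
Step 2. [r5c1∈{2}] only 2 remains possible at r5c1, so r5c1=2.
Step 3. [r5c5∈{1}] only 1 remains possible at r5c5. So r5c5=1.
Step 4. [r3c5∈{2}] only 2 remains possible at r3c5 ⇒ r3c5=2.
Step 5. [r2c1∈{3,5}] row 2 places 3 nowhere but r2c1 ⇒ r2c1=3.
Step 6. [r2c6∈{6}] r2c6 has the single candidate 6 ⇒ r2c6=6.
Step 7. [r6c1∈{5}] r6c1's peers cover all but 5 ⇒ r6c1=5.
Step 8. [r1c3∈{2,4}] 2 has one home in col 3: r1c3. So r1c3=2.
Step 9. [r1c4∈{1}] r1c4 has the single candidate 1 ⇒ r1c4=1.
Step 10. [r6c3∈{1}] nothing but 1 survives at r6c3. So r6c3=1.
Step 11. [r3c2∈{5}] only 5 remains possible at r3c2 ⇒ r3c2=5.
Step 12. [r6c6∈{2}] nothing but 2 survives at r6c6 ⇒ r6c6=2.
Step 13. [r4c2∈{2}] r4c2 has the single candidate 2 ⇒ r4c2=2.
Step 14. [r4c4∈{6}] nothing but 6 survives at r4c4, so r4c4=6.
Step 15. [r3c6∈{4}] nothing but 4 survives at r3c6 ⇒ r3c6=4.
Step 16. [r1c5∈{3}] r1c5's peers cover all but 3. So r1c5=3.
Step 17. [r1c2∈{4}] r1c2's peers cover all but 4, so r1c2=4.
Step 18. [r4c6∈{1}] r4c6's peers cover all but 1. So r4c6=1.
Step 19. [r6c5∈{6}] only 6 remains possible at r6c5 ⇒ r6c5=6.
Step 20. [r2c3∈{5}] nothing but 5 survives at r2c3 ⇒ r2c3=5.
Step 21. [r6c2∈{3}] r6c2 has the single candidate 3. So r6c2=3.
Step 22. [r5c3∈{4}] r5c3 has the single candidate 4 ⇒ r5c3=4.

Answer: 6 4 2 1 3 5 / 3 1 5 2 4 6 / 1 5 6 3 2 4 / 4 2 3 6 5 1 / 2 6 4 5 1 3 / 5 3 1 4 6 2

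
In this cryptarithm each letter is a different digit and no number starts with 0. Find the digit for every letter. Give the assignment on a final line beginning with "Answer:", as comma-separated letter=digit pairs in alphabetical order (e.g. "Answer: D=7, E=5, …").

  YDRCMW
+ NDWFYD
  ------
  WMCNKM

Step 1. [col 1: W + D ≡ M (mod 10)] several values work for D in column 1 (W + D ≡ M (mod 10), carry-in 0); try D=8 ⇒ D=8.
Step 2. [col 1: W + D ≡ M (mod 10)] several values work for M in column 1 (W + D ≡ M (mod 10), carry-in 0); try M=7 ⇒ M=7.
Step 3. [col 1: W + D ≡ M (mod 10)] in column 1 we have W+D≡M with carry-in 0; given D=8, M=7 and digits 7,8 already taken and all letters distinct, that pins W to 9 ⇒ W=9.
Step 4. [col 2: M + Y ≡ K (mod 10)] Y=2 is one option consistent with column 2 (M + Y ≡ K (mod 10), carry-in 1) — take it ⇒ Y=2.
Step 5. [col 2: M + Y ≡ K (mod 10)] from column 2 (M=7, Y=2, carry-in 1, digits 2,7,8,9 already taken and all letters distinct): K must equal 0 ⇒ K=0.
Step 6. [col 3: C + F ≡ N (mod 10)] C=4 is one option consistent with column 3 (C + F ≡ N (mod 10), carry-in 1) — take it, so C=4.
Step 7. [col 3: C + F ≡ N (mod 10)] N=6 is one option consistent with column 3 (C + F ≡ N (mod 10), carry-in 1) — take it, so N=6.
Step 8. [col 3: C + F ≡ N (mod 10)] column 3: given C=4, N=6, carry-in 1, and digits 0,2,4,6,7,8,9 already taken and all letters distinct, C+F≡N (mod 10) forces F=1 ⇒ F=1.
Step 9. [col 4: R + W ≡ C (mod 10)] in column 4 we have R+W≡C with carry-in 0; given W=9, C=4 and digits 0,1,2,4,6,7,8,9 already taken and all letters distinct, that pins R to 5 ⇒ R=5.

Answer: C=4, D=8, F=1, K=0, M=7, N=6, R=5, W=9, Y=2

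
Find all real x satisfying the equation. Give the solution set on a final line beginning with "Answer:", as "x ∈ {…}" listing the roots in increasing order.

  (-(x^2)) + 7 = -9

Step 1. [(-(x^2)) + 7 = -9] the outer +7 inverts by subtracting 7 ⇒ sub: -(x^2) = -16.
Step 2. [-(x^2) = -16] flip signs both sides ⇒ neg: x^2 = 16.
Step 3. [x^2 = 16] √ both sides: 16 ≥ 0 gives two branches. So sqrt: x = 4 or -4.

Answer: x ∈ {-4, 4}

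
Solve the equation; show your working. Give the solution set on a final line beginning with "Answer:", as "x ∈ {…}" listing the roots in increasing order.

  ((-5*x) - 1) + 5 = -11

Step 1. [((-5*x) - 1) + 5 = -11] 5 comes off first (subtract 5), so sub: (-5*x) - 1 = -16.
Step 2. [(-5*x) - 1 = -16] -1 is outermost — add 1 both sides, so sub: -5*x = -15.
Step 3. [-5*x = -15] LHS = -5·(…); ÷-5 both sides, so div: x = 3.

Answer: x ∈ {3}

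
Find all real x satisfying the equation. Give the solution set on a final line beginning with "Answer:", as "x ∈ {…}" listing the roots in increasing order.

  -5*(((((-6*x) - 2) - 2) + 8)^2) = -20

Step 1. [-5*(((((-6*x) - 2) - 2) + 8)^2) = -20] divide by the outer -5 ⇒ div: ((((-6*x) - 2) - 2) + 8)^2 = 4.
Step 2. [((((-6*x) - 2) - 2) + 8)^2 = 4] 4 ≥ 0, LHS is (·)² — take ±√, so sqrt: (((-6*x) - 2) - 2) + 8 = 2 or -2.
Step 3. [(((-6*x) - 2) - 2) + 8 = 2 or -2] 8 comes off first (subtract 8). So sub: ((-6*x) - 2) - 2 = -6 or -10.
Step 4. [((-6*x) - 2) - 2 = -6 or -10] peel the -2: add 2 from each side, so sub: (-6*x) - 2 = -4 or -8.
Step 5. [(-6*x) - 2 = -4 or -8] 2 comes off first (add 2), so sub: -6*x = -2 or -6.
Step 6. [-6*x = -2 or -6] divide by the outer -6. So div: x = 1/3 or 1.

Answer: x ∈ {1/3, 1}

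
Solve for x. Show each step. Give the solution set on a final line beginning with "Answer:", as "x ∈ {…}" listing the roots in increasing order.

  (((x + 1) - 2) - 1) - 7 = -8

Step 1. [(((x + 1) - 2) - 1) - 7 = -8] the outer -7 inverts by adding 7, so sub: ((x + 1) - 2) - 1 = -1.
Step 2. [((x + 1) - 2) - 1 = -1] -1 is outermost — add 1 both sides ⇒ sub: (x + 1) - 2 = 0.
Step 3. [(x + 1) - 2 = 0] the outer -2 inverts by adding 2. So sub: x + 1 = 2.
Step 4. [x + 1 = 2] subtract 1: x sits inside (… + 1) ⇒ sub: x = 1.

Answer: x ∈ {1}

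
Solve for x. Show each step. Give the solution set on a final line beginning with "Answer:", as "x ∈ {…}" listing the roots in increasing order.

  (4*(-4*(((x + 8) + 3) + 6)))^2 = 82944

Step 1. [(4*(-4*(((x + 8) + 3) + 6)))^2 = 82944] √ both sides: 82944 ≥ 0 gives two branches ⇒ sqrt: 4*(-4*(((x + 8) + 3) + 6)) = 288 or -288.
Step 2. [4*(-4*(((x + 8) + 3) + 6)) = 288 or -288] leading coefficient 4: divide by 4, so div: -4*(((x + 8) + 3) + 6) = 72 or -72.
Step 3. [-4*(((x + 8) + 3) + 6) = 72 or -72] LHS = -4·(…); ÷-4 both sides. So div: ((x + 8) + 3) + 6 = -18 or 18.
Step 4. [((x + 8) + 3) + 6 = -18 or 18] +6 is outermost — subtract 6 both sides ⇒ sub: (x + 8) + 3 = -24 or 12.
Step 5. [(x + 8) + 3 = -24 or 12] subtract 3: x sits inside (… + 3), so sub: x + 8 = -27 or 9.
Step 6. [x + 8 = -27 or 9] 8 comes off first (subtract 8) ⇒ sub: x = -35 or 1.

Answer: x ∈ {-35, 1}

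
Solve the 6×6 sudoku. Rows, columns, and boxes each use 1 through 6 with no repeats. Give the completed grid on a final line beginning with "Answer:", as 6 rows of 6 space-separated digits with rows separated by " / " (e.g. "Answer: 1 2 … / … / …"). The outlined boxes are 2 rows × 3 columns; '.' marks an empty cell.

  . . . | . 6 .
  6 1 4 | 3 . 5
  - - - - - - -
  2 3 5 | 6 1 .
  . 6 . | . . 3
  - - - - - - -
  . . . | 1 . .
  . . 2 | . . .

Step 1. [r3c6∈{4}] nothing but 4 survives at r3c6 ⇒ r3c6=4.
Step 2. [r2c5∈{2}] only 2 remains possible at r2c5 ⇒ r2c5=2.
Step 3. [r6c1∈{1,3,4,5}] r6c1 is the only open cell in row 6 admitting 1. So r6c1=1.
Step 4. [r6c5∈{3,4,5}] in row 6, 3 fits only at r6c5, so r6c5=3.
Step 5. [r5c5∈{4,5}] across col 5, 4 lands solely at r5c5, so r5c5=4.
Step 6. [r5c2∈{5}] r5c2's peers cover all but 5 ⇒ r5c2=5.
Step 7. [r1c3∈{3}] r1c3 is down to just 3 ⇒ r1c3=3.
Step 8. [r6c6∈{6}] nothing but 6 survives at r6c6, so r6c6=6.
Step 9. [r6c4∈{5}] r6c4's peers cover all but 5. So r6c4=5.
Step 10. [r4c1∈{4}] r4c1 has the single candidate 4, so r4c1=4.
Step 11. [r1c2∈{2}] r1c2 has the single candidate 2, so r1c2=2.
Step 12. [r6c2∈{4}] nothing but 4 survives at r6c2, so r6c2=4.
Step 13. [r5c6∈{2}] r5c6 has the single candidate 2 ⇒ r5c6=2.
Step 14. [r5c1∈{3}] r5c1 is down to just 3, so r5c1=3.
Step 15. [r1c6∈{1}] only 1 remains possible at r1c6. So r1c6=1.
Step 16. [r4c5∈{5}] r4c5's peers cover all but 5 ⇒ r4c5=5.
Step 17. [r4c3∈{1}] r4c3 is down to just 1. So r4c3=1.
Step 18. [r5c3∈{6}] nothing but 6 survives at r5c3, so r5c3=6.
Step 19. [r1c4∈{4}] r1c4 is down to just 4, so r1c4=4.
Step 20. [r4c4∈{2}] r4c4 is down to just 2, so r4c4=2.
Step 21. [r1c1∈{5}] r1c1 is down to just 5 ⇒ r1c1=5.

Answer: 5 2 3 4 6 1 / 6 1 4 3 2 5 / 2 3 5 6 1 4 / 4 6 1 2 5 3 / 3 5 6 1 4 2 / 1 4 2 5 3 6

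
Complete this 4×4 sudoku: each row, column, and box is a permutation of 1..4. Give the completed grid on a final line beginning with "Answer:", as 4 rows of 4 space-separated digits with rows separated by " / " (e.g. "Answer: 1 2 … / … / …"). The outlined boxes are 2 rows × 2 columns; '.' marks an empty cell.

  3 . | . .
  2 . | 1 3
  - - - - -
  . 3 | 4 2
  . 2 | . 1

Step 1. [r1c2∈{1,4}] in row 1, 1 fits only at r1c2 ⇒ r1c2=1.
Step 2. [r2c2∈{4}] r2c2 is down to just 4. So r2c2=4.
Step 3. [r4c3∈{3}] r4c3's peers cover all but 3, so r4c3=3.
Step 4. [r3c1∈{1}] r3c1 is down to just 1 ⇒ r3c1=1.
Step 5. [r4c1∈{4}] r4c1 has the single candidate 4 ⇒ r4c1=4.
Step 6. [r1c4∈{4}] r1c4 is down to just 4 ⇒ r1c4=4.
Step 7. [r1c3∈{2}] nothing but 2 survives at r1c3 ⇒ r1c3=2.

Answer: 3 1 2 4 / 2 4 1 3 / 1 3 4 2 / 4 2 3 1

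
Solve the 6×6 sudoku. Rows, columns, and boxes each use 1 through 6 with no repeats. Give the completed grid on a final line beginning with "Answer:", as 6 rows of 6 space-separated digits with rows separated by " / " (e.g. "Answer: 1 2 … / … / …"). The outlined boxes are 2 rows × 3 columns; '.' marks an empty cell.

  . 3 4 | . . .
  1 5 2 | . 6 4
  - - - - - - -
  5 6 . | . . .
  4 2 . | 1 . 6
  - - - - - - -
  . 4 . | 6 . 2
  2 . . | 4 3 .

Step 1. [r1c4∈{2,5}] col 4 places 5 nowhere but r1c4, so r1c4=5.
Step 2. [r6c2∈{1}] nothing but 1 survives at r6c2. So r6c2=1.
Step 3. [r3c4∈{2,3}] across col 4, 2 lands solely at r3c4. So r3c4=2.
Step 4. [r6c6∈{5}] r6c6 is down to just 5, so r6c6=5.
Step 5. [r4c3∈{3}] r4c3 is down to just 3, so r4c3=3.
Step 6. [r5c5∈{1}] r5c5's peers cover all but 1 ⇒ r5c5=1.
Step 7. [r2c4∈{3}] only 3 remains possible at r2c4 ⇒ r2c4=3.
Step 8. [r3c6∈{3}] nothing but 3 survives at r3c6 ⇒ r3c6=3.
Step 9. [r5c3∈{5}] r5c3's peers cover all but 5, so r5c3=5.
Step 10. [r4c5∈{5}] r4c5 has the single candidate 5, so r4c5=5.
Step 11. [r1c6∈{1}] nothing but 1 survives at r1c6 ⇒ r1c6=1.
Step 12. [r1c1∈{6}] r1c1 is down to just 6, so r1c1=6.
Step 13. [r5c1∈{3}] r5c1's peers cover all but 3 ⇒ r5c1=3.
Step 14. [r3c5∈{4}] only 4 remains possible at r3c5. So r3c5=4.
Step 15. [r1c5∈{2}] only 2 remains possible at r1c5, so r1c5=2.
Step 16. [r3c3∈{1}] r3c3's peers cover all but 1 ⇒ r3c3=1.
Step 17. [r6c3∈{6}] r6c3's peers cover all but 6 ⇒ r6c3=6.

Answer: 6 3 4 5 2 1 / 1 5 2 3 6 4 / 5 6 1 2 4 3 / 4 2 3 1 5 6 / 3 4 5 6 1 2 / 2 1 6 4 3 5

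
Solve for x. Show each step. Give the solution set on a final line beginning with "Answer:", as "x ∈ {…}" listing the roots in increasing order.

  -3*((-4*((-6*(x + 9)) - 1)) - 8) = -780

Step 1. [-3*((-4*((-6*(x + 9)) - 1)) - 8) = -780] LHS = -3·(…); ÷-3 both sides, so div: (-4*((-6*(x + 9)) - 1)) - 8 = 260.
Step 2. [(-4*((-6*(x + 9)) - 1)) - 8 = 260] 8 comes off first (add 8), so sub: -4*((-6*(x + 9)) - 1) = 268.
Step 3. [-4*((-6*(x + 9)) - 1) = 268] LHS = -4·(…); ÷-4 both sides. So div: (-6*(x + 9)) - 1 = -67.
Step 4. [(-6*(x + 9)) - 1 = -67] -1 is outermost — add 1 both sides. So sub: -6*(x + 9) = -66.
Step 5. [-6*(x + 9) = -66] divide by the outer -6 ⇒ div: x + 9 = 11.
Step 6. [x + 9 = 11] peel the +9: subtract 9 from each side ⇒ sub: x = 2.

Answer: x ∈ {2}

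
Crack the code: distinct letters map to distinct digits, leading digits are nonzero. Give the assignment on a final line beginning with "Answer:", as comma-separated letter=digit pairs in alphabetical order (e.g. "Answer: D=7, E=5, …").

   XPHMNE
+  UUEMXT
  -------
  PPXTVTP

Step 1. [col 1: E + T ≡ P (mod 10)] column 1 (E + T ≡ P (mod 10), carry-in 0) doesn't pin P yet; pick P=1 and continue, so P=1.
Step 2. [col 1: E + T ≡ P (mod 10)] column 1 (E + T ≡ P (mod 10), carry-in 0) doesn't pin T yet; pick T=7 and continue ⇒ T=7.
Step 3. [col 1: E + T ≡ P (mod 10)] in column 1 we have E+T≡P with carry-in 0; given T=7, P=1 and digits 1,7 already taken and all letters distinct, that pins E to 4. So E=4.
Step 4. [col 2: N + X ≡ T (mod 10)] no forcing yet in column 2 (carry-in 1); N=0 is free and consistent — try it ⇒ N=0.
Step 5. [col 2: N + X ≡ T (mod 10)] in column 2 we have N+X≡T with carry-in 1; given N=0, T=7 and digits 0,1,4,7 already taken and all letters distinct, that pins X to 6 ⇒ X=6.
Step 6. [col 3: M + M ≡ V (mod 10)] in column 3 we have M+M≡V with carry-in 0; given nothing yet and digits 0,1,4,6,7 already taken and all letters distinct, that pins M to 9, so M=9.
Step 7. [col 3: M + M ≡ V (mod 10)] column 3 reads M+M+carry(0)=V with M=9; with digits 0,1,4,6,7,9 already taken and all letters distinct, the only value for V is 8 ⇒ V=8.
Step 8. [col 4: H + E ≡ T (mod 10)] from column 4 (E=4, T=7, carry-in 1, digits 0,1,4,6,7,8,9 already taken and all letters distinct): H must equal 2 ⇒ H=2.
Step 9. [col 5: P + U ≡ X (mod 10)] column 5: given P=1, X=6, carry-in 0, and digits 0,1,2,4,6,7,8,9 already taken and all letters distinct, P+U≡X (mod 10) forces U=5. So U=5.

Answer: E=4, H=2, M=9, N=0, P=1, T=7, U=5, V=8, X=6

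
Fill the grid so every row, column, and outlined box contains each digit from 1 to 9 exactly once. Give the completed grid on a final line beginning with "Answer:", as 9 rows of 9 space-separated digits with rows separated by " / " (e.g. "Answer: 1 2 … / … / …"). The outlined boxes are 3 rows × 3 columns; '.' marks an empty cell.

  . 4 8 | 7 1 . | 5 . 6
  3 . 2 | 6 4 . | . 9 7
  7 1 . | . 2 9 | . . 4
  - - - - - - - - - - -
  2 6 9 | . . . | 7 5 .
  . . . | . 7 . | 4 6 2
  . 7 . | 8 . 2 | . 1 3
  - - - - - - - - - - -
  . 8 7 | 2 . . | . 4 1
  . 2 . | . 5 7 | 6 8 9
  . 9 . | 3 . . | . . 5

Step 1. [r7c6∈{6}] r7c6 has the single candidate 6. So r7c6=6.
Step 2. [r2c2∈{5}] r2c2 is down to just 5, so r2c2=5.
Step 3. [r5c6∈{1,3,5}] 5 has one home in col 6: r5c6. So r5c6=5.
Step 4. [r8c3∈{1,3,4}] across row 8, 3 lands solely at r8c3. So r8c3=3.
Step 5. [r5c3∈{1}] nothing but 1 survives at r5c3 ⇒ r5c3=1.
Step 6. [r9c1∈{1,4,6}] across col 1, 6 lands solely at r9c1. So r9c1=6.
Step 7. [r9c6∈{1,4,8}] across row 9, 1 lands solely at r9c6. So r9c6=1.
Step 8. [r8c4∈{4}] r8c4 is down to just 4, so r8c4=4.
Step 9. [r1c6∈{3}] r1c6 is down to just 3. So r1c6=3.
Step 10. [r6c1∈{4,5}] 4 has one home in col 1: r6c1 ⇒ r6c1=4.
Step 11. [r3c7∈{3,8}] r3c7 is the only open cell in row 3 admitting 8, so r3c7=8.
Step 12. [r1c8∈{2}] only 2 remains possible at r1c8. So r1c8=2.
Step 13. [r7c5∈{9}] only 9 remains possible at r7c5, so r7c5=9.
Step 14. [r1c1∈{9}] r1c1 is down to just 9 ⇒ r1c1=9.
Step 15. [r2c7∈{1}] r2c7's peers cover all but 1, so r2c7=1.
Step 16. [r3c4∈{5}] nothing but 5 survives at r3c4. So r3c4=5.
Step 17. [r4c9∈{8}] nothing but 8 survives at r4c9, so r4c9=8.
Step 18. [r6c5∈{6}] r6c5 is down to just 6 ⇒ r6c5=6.
Step 19. [r8c1∈{1}] r8c1's peers cover all but 1 ⇒ r8c1=1.
Step 20. [r9c5∈{8}] r9c5's peers cover all but 8. So r9c5=8.
Step 21. [r5c2∈{3}] nothing but 3 survives at r5c2. So r5c2=3.
Step 22. [r2c6∈{8}] r2c6's peers cover all but 8, so r2c6=8.
Step 23. [r5c4∈{9}] only 9 remains possible at r5c4 ⇒ r5c4=9.
Step 24. [r3c8∈{3}] r3c8's peers cover all but 3. So r3c8=3.
Step 25. [r9c7∈{2}] nothing but 2 survives at r9c7 ⇒ r9c7=2.
Step 26. [r9c8∈{7}] r9c8 is down to just 7, so r9c8=7.
Step 27. [r4c5∈{3}] only 3 remains possible at r4c5 ⇒ r4c5=3.
Step 28. [r7c1∈{5}] r7c1's peers cover all but 5 ⇒ r7c1=5.
Step 29. [r4c4∈{1}] r4c4 has the single candidate 1, so r4c4=1.
Step 30. [r4c6∈{4}] r4c6's peers cover all but 4. So r4c6=4.
Step 31. [r3c3∈{6}] r3c3 has the single candidate 6, so r3c3=6.
Step 32. [r6c3∈{5}] only 5 remains possible at r6c3 ⇒ r6c3=5.
Step 33. [r7c7∈{3}] only 3 remains possible at r7c7 ⇒ r7c7=3.
Step 34. [r6c7∈{9}] r6c7 has the single candidate 9, so r6c7=9.
Step 35. [r5c1∈{8}] only 8 remains possible at r5c1 ⇒ r5c1=8.
Step 36. [r9c3∈{4}] nothing but 4 survives at r9c3, so r9c3=4.

Answer: 9 4 8 7 1 3 5 2 6 / 3 5 2 6 4 8 1 9 7 / 7 1 6 5 2 9 8 3 4 / 2 6 9 1 3 4 7 5 8 / 8 3 1 9 7 5 4 6 2 / 4 7 5 8 6 2 9 1 3 / 5 8 7 2 9 6 3 4 1 / 1 2 3 4 5 7 6 8 9 / 6 9 4 3 8 1 2 7 5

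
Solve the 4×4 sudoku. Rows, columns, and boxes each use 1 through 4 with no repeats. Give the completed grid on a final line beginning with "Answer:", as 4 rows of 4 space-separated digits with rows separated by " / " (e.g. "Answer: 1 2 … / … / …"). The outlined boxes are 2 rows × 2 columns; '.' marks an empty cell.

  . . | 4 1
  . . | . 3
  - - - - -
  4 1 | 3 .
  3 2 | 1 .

Step 1. [r2c3∈{2}] r2c3 has the single candidate 2. So r2c3=2.
Step 2. [r2c2∈{4}] r2c2 is down to just 4. So r2c2=4.
Step 3. [r3c4∈{2}] r3c4's peers cover all but 2, so r3c4=2.
Step 4. [r2c1∈{1}] r2c1 has the single candidate 1 ⇒ r2c1=1.
Step 5. [r1c2∈{3}] r1c2's peers cover all but 3, so r1c2=3.
Step 6. [r1c1∈{2}] r1c1 has the single candidate 2 ⇒ r1c1=2.
Step 7. [r4c4∈{4}] nothing but 4 survives at r4c4 ⇒ r4c4=4.

Answer: 2 3 4 1 / 1 4 2 3 / 4 1 3 2 / 3 2 1 4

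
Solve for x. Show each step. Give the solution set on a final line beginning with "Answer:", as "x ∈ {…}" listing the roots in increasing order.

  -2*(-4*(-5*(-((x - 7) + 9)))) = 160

Step 1. [-2*(-4*(-5*(-((x - 7) + 9)))) = 160] LHS = -2·(…); ÷-2 both sides ⇒ div: -4*(-5*(-((x - 7) + 9))) = -80.
Step 2. [-4*(-5*(-((x - 7) + 9))) = -80] divide by the outer -4 ⇒ div: -5*(-((x - 7) + 9)) = 20.
Step 3. [-5*(-((x - 7) + 9)) = 20] -5·(inner) — divide through by -5. So div: -((x - 7) + 9) = -4.
Step 4. [-((x - 7) + 9) = -4] LHS negated; negate both sides, so neg: (x - 7) + 9 = 4.
Step 5. [(x - 7) + 9 = 4] subtract 9: x sits inside (… + 9) ⇒ sub: x - 7 = -5.
Step 6. [x - 7 = -5] add 7: x sits inside (… - 7), so sub: x = 2.

Answer: x ∈ {2}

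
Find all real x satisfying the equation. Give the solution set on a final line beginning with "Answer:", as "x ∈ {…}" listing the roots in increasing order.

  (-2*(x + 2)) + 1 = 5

Step 1. [(-2*(x + 2)) + 1 = 5] the outer +1 inverts by subtracting 1, so sub: -2*(x + 2) = 4.
Step 2. [-2*(x + 2) = 4] divide by the outer -2 ⇒ div: x + 2 = -2.
Step 3. [x + 2 = -2] 2 comes off first (subtract 2), so sub: x = -4.

Answer: x ∈ {-4}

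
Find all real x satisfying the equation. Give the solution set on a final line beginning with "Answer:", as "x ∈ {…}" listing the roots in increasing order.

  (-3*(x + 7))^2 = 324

Step 1. [(-3*(x + 7))^2 = 324] √ both sides: 324 ≥ 0 gives two branches. So sqrt: -3*(x + 7) = 18 or -18.
Step 2. [-3*(x + 7) = 18 or -18] leading coefficient -3: divide by -3. So div: x + 7 = -6 or 6.
Step 3. [x + 7 = -6 or 6] 7 comes off first (subtract 7) ⇒ sub: x = -13 or -1.

Answer: x ∈ {-13, -1}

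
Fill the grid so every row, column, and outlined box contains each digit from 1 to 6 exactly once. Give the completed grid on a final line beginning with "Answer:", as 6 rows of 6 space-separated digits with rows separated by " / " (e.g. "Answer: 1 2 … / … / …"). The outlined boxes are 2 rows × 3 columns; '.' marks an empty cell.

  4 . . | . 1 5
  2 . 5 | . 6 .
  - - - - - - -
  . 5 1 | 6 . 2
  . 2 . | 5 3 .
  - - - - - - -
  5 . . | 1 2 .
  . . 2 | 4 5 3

Step 1. [r5c2∈{3,4,6}] in col 2, 4 fits only at r5c2, so r5c2=4.
Step 2. [r4c1∈{6}] r4c1 is down to just 6 ⇒ r4c1=6.
Step 3. [r6c2∈{1,6}] 6 has one home in row 6: r6c2, so r6c2=6.
Step 4. [r1c2∈{3}] r1c2 has the single candidate 3. So r1c2=3.
Step 5. [r4c3∈{4}] only 4 remains possible at r4c3. So r4c3=4.
Step 6. [r2c6∈{4}] r2c6 is down to just 4 ⇒ r2c6=4.
Step 7. [r5c3∈{3}] r5c3 is down to just 3 ⇒ r5c3=3.
Step 8. [r2c2∈{1}] r2c2 has the single candidate 1 ⇒ r2c2=1.
Step 9. [r4c6∈{1}] r4c6 has the single candidate 1 ⇒ r4c6=1.
Step 10. [r6c1∈{1}] r6c1 is down to just 1. So r6c1=1.
Step 11. [r3c1∈{3}] only 3 remains possible at r3c1. So r3c1=3.
Step 12. [r3c5∈{4}] r3c5 has the single candidate 4. So r3c5=4.
Step 13. [r1c3∈{6}] nothing but 6 survives at r1c3, so r1c3=6.
Step 14. [r5c6∈{6}] only 6 remains possible at r5c6. So r5c6=6.
Step 15. [r2c4∈{3}] nothing but 3 survives at r2c4. So r2c4=3.
Step 16. [r1c4∈{2}] nothing but 2 survives at r1c4, so r1c4=2.

Answer: 4 3 6 2 1 5 / 2 1 5 3 6 4 / 3 5 1 6 4 2 / 6 2 4 5 3 1 / 5 4 3 1 2 6 / 1 6 2 4 5 3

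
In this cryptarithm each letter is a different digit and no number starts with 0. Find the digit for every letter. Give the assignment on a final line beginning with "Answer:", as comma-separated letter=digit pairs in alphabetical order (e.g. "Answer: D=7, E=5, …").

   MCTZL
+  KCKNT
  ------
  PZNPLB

Step 1. [col 1: L + T ≡ B (mod 10)] L=6 is one option consistent with column 1 (L + T ≡ B (mod 10), carry-in 0) — take it, so L=6.
Step 2. [col 1: L + T ≡ B (mod 10)] several values work for T in column 1 (L + T ≡ B (mod 10), carry-in 0); try T=8. So T=8.
Step 3. [P] the sum has 6 digits but both addends have 5; that extra leading digit P is the final carry, namely 1, so P=1.
Step 4. [col 1: L + T ≡ B (mod 10)] in column 1 we have L+T≡B with carry-in 0; given L=6, T=8 and digits 1,6,8 already taken and all letters distinct, that pins B to 4, so B=4.
Step 5. [col 2: Z + N ≡ L (mod 10)] no forcing yet in column 2 (carry-in 1); N=5 is free and consistent — try it ⇒ N=5.
Step 6. [col 2: Z + N ≡ L (mod 10)] in column 2 we have Z+N≡L with carry-in 1; given N=5, L=6 and digits 1,4,5,6,8 already taken and all letters distinct, that pins Z to 0 ⇒ Z=0.
Step 7. [col 3: T + K ≡ P (mod 10)] from column 3 (T=8, P=1, carry-in 0, digits 0,1,4,5,6,8 already taken and all letters distinct): K must equal 3, so K=3.
Step 8. [col 4: C + C ≡ N (mod 10)] several values work for C in column 4 (C + C ≡ N (mod 10), carry-in 1); try C=2. So C=2.
Step 9. [col 5: M + K ≡ Z (mod 10)] column 5 reads M+K+carry(0)=Z with K=3, Z=0; with digits 0,1,2,3,4,5,6,8 already taken and all letters distinct, the only value for M is 7 ⇒ M=7.

Answer: B=4, C=2, K=3, L=6, M=7, N=5, P=1, T=8, Z=0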